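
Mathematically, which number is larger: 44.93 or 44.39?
44.93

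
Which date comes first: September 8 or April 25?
April 25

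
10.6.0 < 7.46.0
False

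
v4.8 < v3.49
False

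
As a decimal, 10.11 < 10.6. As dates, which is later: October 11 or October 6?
October 11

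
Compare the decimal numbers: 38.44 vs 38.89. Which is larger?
38.89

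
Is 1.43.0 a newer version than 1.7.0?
Yes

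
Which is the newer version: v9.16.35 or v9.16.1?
v9.16.35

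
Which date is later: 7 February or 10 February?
10 February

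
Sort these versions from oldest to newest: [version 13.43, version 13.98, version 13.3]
[version 13.3, version 13.43, version 13.98]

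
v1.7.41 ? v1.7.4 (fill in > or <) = >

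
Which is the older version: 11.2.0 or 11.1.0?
11.1.0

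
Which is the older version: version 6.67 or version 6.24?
version 6.24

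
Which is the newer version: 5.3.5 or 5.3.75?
5.3.75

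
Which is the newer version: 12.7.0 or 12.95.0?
12.95.0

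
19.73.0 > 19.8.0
True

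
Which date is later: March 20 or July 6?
July 6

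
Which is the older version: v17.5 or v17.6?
v17.5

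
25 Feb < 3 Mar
True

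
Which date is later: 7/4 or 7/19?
7/19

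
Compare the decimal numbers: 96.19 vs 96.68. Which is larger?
96.68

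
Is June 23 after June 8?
Yes. Day 23 comes after day 8 in June — this is a date comparison, not a decimal one (the decimal 6.23 would be smaller than 6.8).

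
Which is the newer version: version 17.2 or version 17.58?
version 17.58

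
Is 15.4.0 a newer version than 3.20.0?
Yes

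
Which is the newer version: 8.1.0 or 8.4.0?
8.4.0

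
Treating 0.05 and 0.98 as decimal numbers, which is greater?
0.98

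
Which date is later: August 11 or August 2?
August 11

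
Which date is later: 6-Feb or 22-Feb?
22-Feb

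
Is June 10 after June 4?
Yes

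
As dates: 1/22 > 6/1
False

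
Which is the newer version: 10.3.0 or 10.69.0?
10.69.0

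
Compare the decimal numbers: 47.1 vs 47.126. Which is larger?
47.126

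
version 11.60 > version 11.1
True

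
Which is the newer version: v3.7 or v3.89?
v3.89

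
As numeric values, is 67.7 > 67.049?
True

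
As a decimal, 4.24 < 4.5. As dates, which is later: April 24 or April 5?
April 24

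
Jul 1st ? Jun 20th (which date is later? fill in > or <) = >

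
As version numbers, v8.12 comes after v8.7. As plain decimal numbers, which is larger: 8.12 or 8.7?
8.7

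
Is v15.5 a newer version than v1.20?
Yes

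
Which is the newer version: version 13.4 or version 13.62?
version 13.62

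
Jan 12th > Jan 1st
True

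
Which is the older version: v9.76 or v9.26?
v9.26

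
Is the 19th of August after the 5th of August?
Yes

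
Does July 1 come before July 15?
Yes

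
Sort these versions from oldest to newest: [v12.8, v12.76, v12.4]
[v12.4, v12.8, v12.76]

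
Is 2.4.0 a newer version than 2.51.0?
No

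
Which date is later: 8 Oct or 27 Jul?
8 Oct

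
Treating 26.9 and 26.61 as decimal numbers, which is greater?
26.9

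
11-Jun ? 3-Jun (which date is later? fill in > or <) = >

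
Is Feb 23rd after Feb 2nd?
Yes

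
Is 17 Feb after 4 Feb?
Yes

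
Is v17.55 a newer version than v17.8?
Yes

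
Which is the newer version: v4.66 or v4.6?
v4.66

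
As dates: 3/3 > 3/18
False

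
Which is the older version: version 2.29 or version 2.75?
version 2.29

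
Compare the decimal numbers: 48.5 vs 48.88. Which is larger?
48.88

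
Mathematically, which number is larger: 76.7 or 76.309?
76.7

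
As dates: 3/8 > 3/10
False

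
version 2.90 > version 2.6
True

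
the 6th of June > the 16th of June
False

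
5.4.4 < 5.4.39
True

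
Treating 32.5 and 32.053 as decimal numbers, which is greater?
32.5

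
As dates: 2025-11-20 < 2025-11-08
False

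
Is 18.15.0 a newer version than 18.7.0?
Yes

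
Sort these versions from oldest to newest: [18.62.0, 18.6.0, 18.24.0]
[18.6.0, 18.24.0, 18.62.0]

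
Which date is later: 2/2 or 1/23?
2/2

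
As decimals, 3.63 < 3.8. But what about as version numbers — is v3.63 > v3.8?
True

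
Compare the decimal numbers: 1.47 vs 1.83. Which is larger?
1.83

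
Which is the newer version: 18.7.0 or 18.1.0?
18.7.0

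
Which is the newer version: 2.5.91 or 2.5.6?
2.5.91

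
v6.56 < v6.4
False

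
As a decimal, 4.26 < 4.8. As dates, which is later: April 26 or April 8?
April 26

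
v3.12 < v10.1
True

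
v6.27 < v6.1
False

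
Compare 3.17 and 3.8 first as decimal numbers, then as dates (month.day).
As decimals: 3.17 < 3.8. As dates: 3/17 is later than 3/8 (day 17 > day 8).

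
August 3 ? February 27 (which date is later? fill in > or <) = >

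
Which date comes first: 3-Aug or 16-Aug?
3-Aug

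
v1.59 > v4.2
False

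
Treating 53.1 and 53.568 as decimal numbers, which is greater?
53.568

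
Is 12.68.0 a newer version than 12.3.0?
Yes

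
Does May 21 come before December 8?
Yes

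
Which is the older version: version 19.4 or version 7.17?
version 7.17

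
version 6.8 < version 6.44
True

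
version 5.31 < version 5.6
False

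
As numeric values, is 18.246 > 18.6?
False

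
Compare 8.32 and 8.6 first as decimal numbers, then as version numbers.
As decimals: 8.32 < 8.6. As versions: v8.32 > v8.6 (minor version 32 > 6).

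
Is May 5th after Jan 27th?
Yes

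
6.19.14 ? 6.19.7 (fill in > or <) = >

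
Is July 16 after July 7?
Yes. Day 16 comes after day 7 in July — this is a date comparison, not a decimal one (the decimal 7.16 would be smaller than 7.7).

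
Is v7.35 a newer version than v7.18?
Yes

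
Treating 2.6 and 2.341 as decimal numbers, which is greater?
2.6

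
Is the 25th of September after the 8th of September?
Yes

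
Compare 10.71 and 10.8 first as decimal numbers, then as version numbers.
As decimals: 10.71 < 10.8. As versions: v10.71 > v10.8 (minor version 71 > 8).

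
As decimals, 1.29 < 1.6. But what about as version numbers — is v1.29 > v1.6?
True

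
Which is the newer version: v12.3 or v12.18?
v12.18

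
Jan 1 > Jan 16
False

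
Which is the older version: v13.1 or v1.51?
v1.51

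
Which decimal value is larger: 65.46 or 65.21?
65.46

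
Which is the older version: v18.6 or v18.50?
v18.6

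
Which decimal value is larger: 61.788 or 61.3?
61.788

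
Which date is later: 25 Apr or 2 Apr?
25 Apr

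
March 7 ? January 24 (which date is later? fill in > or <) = >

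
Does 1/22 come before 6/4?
Yes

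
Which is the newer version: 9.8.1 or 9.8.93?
9.8.93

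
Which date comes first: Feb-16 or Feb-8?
Feb-8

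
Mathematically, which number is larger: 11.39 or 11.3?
11.39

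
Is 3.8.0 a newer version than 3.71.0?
No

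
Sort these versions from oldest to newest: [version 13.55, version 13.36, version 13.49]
[version 13.36, version 13.49, version 13.55]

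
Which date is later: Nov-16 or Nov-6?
Nov-16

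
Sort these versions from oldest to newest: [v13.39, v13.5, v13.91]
[v13.5, v13.39, v13.91]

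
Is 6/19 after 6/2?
Yes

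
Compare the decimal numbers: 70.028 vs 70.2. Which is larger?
70.2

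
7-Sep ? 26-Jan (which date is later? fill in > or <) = >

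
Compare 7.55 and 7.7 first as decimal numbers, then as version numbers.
As decimals: 7.55 < 7.7. As versions: v7.55 > v7.7 (minor version 55 > 7).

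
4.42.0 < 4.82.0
True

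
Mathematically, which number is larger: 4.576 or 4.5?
4.576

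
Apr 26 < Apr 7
False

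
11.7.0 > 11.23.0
False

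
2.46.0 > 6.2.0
False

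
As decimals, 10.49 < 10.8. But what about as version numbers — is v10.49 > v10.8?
True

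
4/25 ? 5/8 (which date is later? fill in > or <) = <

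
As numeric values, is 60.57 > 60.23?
True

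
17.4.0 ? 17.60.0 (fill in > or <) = <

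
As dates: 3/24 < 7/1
True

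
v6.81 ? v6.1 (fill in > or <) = >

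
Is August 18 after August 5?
Yes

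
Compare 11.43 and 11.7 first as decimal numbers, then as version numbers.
As decimals: 11.43 < 11.7. As versions: v11.43 > v11.7 (minor version 43 > 7).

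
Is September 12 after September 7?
Yes. Day 12 comes after day 7 in September — this is a date comparison, not a decimal one (the decimal 9.12 would be smaller than 9.7).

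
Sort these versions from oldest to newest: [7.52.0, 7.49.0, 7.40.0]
[7.40.0, 7.49.0, 7.52.0]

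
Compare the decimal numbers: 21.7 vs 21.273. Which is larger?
21.7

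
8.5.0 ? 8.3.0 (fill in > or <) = >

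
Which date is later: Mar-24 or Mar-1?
Mar-24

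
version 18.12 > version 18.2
True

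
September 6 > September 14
False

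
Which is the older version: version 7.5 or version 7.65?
version 7.5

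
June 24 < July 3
True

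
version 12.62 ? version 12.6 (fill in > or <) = >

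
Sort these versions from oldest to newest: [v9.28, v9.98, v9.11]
[v9.11, v9.28, v9.98]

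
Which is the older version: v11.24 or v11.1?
v11.1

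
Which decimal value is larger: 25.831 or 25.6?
25.831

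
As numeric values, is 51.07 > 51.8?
False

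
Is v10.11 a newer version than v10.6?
Yes. Version numbers are compared segment by segment as integers, not as decimals: minor version 11 > 6, so v10.11 > v10.6 (even though the decimal 10.11 < 10.6).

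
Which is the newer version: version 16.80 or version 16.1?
version 16.80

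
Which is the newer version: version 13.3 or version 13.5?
version 13.5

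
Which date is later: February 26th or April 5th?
April 5th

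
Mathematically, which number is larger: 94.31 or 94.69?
94.69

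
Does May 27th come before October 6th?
Yes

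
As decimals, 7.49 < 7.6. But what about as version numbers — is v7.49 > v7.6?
True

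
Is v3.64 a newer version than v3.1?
Yes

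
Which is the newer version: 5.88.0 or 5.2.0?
5.88.0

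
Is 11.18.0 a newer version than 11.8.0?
Yes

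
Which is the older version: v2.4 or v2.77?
v2.4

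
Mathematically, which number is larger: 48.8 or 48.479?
48.8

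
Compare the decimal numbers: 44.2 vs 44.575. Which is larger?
44.575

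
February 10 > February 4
True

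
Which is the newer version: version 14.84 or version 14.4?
version 14.84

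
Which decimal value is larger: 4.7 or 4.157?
4.7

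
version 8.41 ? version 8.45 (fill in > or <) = <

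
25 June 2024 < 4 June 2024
False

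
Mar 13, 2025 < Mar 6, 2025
False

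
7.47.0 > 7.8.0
True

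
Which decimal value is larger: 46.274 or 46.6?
46.6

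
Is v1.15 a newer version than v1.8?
Yes. Version numbers are compared segment by segment as integers, not as decimals: minor version 15 > 8, so v1.15 > v1.8 (even though the decimal 1.15 < 1.8).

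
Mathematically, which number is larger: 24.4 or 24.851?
24.851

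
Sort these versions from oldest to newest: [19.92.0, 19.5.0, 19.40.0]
[19.5.0, 19.40.0, 19.92.0]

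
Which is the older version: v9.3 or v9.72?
v9.3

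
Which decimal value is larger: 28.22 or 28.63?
28.63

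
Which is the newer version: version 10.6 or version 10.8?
version 10.8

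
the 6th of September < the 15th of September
True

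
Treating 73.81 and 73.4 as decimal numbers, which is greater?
73.81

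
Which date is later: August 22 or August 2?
August 22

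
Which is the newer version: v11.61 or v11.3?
v11.61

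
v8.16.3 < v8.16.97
True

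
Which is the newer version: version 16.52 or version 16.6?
version 16.52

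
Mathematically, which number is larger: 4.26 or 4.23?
4.26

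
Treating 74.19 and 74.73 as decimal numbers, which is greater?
74.73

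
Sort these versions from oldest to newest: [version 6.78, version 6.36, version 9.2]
[version 6.36, version 6.78, version 9.2]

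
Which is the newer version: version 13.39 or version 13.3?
version 13.39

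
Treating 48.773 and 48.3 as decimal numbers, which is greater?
48.773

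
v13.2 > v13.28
False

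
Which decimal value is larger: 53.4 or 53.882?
53.882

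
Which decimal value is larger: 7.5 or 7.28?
7.5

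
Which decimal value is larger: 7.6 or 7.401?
7.6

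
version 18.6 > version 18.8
False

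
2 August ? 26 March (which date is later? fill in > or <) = >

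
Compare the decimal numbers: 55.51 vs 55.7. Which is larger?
55.7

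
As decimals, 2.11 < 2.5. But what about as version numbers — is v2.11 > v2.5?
True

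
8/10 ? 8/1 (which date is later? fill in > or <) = >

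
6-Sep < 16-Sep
True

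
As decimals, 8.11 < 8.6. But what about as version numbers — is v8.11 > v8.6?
True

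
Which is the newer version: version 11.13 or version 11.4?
version 11.13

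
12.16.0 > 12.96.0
False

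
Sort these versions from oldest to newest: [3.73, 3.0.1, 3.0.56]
[3.0.1, 3.0.56, 3.73]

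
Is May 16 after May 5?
Yes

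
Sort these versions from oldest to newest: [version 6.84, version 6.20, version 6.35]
[version 6.20, version 6.35, version 6.84]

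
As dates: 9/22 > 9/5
True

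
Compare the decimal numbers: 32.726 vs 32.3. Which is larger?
32.726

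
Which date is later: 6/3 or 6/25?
6/25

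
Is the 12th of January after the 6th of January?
Yes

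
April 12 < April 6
False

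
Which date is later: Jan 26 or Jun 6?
Jun 6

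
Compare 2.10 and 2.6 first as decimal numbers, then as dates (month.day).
As decimals: 2.10 < 2.6. As dates: 2/10 is later than 2/6 (day 10 > day 6).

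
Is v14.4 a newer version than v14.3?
Yes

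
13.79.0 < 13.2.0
False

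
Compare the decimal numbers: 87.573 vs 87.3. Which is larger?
87.573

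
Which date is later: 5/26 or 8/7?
8/7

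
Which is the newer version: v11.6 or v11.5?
v11.6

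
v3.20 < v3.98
True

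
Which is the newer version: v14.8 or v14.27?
v14.27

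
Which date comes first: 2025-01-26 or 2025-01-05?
2025-01-05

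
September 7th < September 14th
True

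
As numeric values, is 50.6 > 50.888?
False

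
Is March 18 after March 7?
Yes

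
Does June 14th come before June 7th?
No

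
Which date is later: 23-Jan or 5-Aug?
5-Aug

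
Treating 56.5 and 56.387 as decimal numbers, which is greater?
56.5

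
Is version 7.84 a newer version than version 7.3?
Yes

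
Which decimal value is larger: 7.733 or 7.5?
7.733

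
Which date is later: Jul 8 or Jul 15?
Jul 15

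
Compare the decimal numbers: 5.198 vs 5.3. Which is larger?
5.3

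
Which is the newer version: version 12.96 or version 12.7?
version 12.96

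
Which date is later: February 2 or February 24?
February 24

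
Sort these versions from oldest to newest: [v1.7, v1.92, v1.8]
[v1.7, v1.8, v1.92]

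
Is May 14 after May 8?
Yes. Day 14 comes after day 8 in May — this is a date comparison, not a decimal one (the decimal 5.14 would be smaller than 5.8).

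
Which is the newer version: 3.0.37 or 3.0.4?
3.0.37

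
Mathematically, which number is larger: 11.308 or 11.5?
11.5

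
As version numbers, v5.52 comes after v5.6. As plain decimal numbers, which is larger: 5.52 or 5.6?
5.6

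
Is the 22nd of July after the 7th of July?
Yes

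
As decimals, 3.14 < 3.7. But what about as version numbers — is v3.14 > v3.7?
True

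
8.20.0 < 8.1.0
False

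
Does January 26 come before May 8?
Yes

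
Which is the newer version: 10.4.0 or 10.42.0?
10.42.0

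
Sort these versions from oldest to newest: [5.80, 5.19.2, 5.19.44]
[5.19.2, 5.19.44, 5.80]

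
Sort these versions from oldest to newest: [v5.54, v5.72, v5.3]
[v5.3, v5.54, v5.72]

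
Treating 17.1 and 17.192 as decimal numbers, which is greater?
17.192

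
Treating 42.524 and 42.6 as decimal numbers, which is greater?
42.6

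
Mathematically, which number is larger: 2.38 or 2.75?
2.75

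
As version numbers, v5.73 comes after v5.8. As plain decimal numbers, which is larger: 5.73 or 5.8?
5.8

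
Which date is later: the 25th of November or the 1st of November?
the 25th of November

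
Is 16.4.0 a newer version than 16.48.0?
No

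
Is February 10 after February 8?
Yes. Day 10 comes after day 8 in February — this is a date comparison, not a decimal one (the decimal 2.10 would be smaller than 2.8).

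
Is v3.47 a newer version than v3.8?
Yes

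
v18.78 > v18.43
True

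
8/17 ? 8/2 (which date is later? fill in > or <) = >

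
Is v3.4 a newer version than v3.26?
No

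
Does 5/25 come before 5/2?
No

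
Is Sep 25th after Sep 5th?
Yes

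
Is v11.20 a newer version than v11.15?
Yes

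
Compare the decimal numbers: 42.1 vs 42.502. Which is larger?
42.502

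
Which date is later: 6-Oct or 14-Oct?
14-Oct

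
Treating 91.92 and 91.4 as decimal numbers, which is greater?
91.92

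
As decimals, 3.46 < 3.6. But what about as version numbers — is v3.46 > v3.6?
True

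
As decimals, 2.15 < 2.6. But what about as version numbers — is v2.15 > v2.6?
True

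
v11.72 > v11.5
True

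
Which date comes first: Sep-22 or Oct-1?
Sep-22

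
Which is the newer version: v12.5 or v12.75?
v12.75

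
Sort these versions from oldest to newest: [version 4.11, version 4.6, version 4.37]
[version 4.6, version 4.11, version 4.37]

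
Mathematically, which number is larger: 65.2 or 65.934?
65.934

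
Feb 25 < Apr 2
True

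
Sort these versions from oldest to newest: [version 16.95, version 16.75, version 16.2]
[version 16.2, version 16.75, version 16.95]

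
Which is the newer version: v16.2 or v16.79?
v16.79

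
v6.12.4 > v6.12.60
False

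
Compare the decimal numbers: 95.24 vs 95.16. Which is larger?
95.24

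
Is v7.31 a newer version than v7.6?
Yes. Version numbers are compared segment by segment as integers, not as decimals: minor version 31 > 6, so v7.31 > v7.6 (even though the decimal 7.31 < 7.6).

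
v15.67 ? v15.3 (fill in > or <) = >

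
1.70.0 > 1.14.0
True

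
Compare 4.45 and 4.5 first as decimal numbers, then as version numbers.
As decimals: 4.45 < 4.5. As versions: v4.45 > v4.5 (minor version 45 > 5).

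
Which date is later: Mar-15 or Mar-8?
Mar-15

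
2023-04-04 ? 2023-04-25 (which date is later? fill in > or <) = <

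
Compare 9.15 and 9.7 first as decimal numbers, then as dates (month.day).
As decimals: 9.15 < 9.7. As dates: 9/15 is later than 9/7 (day 15 > day 7).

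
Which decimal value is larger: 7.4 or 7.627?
7.627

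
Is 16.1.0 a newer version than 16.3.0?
No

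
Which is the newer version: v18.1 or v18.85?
v18.85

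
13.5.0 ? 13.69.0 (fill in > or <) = <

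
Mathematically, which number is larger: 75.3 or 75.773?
75.773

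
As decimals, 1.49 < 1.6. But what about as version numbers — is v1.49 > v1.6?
True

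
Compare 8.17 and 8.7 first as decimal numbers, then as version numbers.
As decimals: 8.17 < 8.7. As versions: v8.17 > v8.7 (minor version 17 > 7).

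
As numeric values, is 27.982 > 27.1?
True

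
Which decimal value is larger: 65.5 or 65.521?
65.521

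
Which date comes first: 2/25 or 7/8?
2/25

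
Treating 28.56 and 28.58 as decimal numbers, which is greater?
28.58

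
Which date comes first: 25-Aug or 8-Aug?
8-Aug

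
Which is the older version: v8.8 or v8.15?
v8.8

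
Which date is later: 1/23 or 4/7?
4/7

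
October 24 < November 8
True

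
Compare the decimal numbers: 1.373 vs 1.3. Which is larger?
1.373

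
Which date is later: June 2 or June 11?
June 11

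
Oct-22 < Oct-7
False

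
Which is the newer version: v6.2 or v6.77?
v6.77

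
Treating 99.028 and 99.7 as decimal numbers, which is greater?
99.7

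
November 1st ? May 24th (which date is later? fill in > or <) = >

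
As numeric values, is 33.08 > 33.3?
False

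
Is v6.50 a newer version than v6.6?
Yes. Version numbers are compared segment by segment as integers, not as decimals: minor version 50 > 6, so v6.50 > v6.6 (even though the decimal 6.50 < 6.6).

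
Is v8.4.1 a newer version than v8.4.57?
No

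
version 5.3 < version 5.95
True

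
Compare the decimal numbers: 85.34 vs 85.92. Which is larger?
85.92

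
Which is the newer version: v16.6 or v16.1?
v16.6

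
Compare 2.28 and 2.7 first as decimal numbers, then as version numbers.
As decimals: 2.28 < 2.7. As versions: v2.28 > v2.7 (minor version 28 > 7).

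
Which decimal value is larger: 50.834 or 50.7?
50.834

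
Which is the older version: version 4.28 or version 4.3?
version 4.3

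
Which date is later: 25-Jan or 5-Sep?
5-Sep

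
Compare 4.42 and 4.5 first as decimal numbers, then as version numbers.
As decimals: 4.42 < 4.5. As versions: v4.42 > v4.5 (minor version 42 > 5).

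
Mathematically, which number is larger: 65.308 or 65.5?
65.5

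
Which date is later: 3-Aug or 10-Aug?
10-Aug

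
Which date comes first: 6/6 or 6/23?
6/6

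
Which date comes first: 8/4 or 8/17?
8/4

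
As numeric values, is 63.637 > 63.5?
True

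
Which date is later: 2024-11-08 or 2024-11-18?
2024-11-18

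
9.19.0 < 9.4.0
False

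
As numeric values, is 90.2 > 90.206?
False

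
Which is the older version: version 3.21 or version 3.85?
version 3.21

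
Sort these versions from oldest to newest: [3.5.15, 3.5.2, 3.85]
[3.5.2, 3.5.15, 3.85]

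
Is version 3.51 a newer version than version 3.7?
Yes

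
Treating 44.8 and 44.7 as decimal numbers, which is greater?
44.8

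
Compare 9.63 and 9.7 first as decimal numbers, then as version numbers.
As decimals: 9.63 < 9.7. As versions: v9.63 > v9.7 (minor version 63 > 7).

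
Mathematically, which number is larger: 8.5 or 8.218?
8.5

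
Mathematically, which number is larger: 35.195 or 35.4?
35.4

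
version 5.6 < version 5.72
True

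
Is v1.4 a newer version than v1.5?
No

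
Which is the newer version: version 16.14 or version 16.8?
version 16.14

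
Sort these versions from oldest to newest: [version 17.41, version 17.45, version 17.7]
[version 17.7, version 17.41, version 17.45]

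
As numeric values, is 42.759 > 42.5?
True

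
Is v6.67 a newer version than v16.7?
No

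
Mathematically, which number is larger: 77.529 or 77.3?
77.529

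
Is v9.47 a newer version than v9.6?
Yes. Version numbers are compared segment by segment as integers, not as decimals: minor version 47 > 6, so v9.47 > v9.6 (even though the decimal 9.47 < 9.6).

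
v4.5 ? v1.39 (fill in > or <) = >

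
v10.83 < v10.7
False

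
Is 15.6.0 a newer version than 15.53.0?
No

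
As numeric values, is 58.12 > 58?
True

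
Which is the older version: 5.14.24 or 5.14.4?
5.14.4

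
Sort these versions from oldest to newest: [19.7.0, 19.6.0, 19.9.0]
[19.6.0, 19.7.0, 19.9.0]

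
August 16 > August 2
True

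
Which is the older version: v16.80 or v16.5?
v16.5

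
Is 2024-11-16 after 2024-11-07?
Yes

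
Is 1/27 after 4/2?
No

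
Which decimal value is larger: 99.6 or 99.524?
99.6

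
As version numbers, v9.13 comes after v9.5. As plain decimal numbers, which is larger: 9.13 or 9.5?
9.5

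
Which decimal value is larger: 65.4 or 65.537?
65.537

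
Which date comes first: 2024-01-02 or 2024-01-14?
2024-01-02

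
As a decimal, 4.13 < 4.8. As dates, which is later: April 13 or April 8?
April 13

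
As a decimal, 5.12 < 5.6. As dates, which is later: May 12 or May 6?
May 12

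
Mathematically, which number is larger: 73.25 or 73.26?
73.26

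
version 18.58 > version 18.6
True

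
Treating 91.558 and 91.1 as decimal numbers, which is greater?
91.558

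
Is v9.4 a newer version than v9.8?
No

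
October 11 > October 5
True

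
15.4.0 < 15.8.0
True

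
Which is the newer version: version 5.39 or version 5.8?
version 5.39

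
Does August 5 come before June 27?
No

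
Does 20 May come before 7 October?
Yes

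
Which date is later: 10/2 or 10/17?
10/17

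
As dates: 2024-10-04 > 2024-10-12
False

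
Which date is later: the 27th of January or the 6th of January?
the 27th of January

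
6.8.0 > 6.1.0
True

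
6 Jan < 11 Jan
True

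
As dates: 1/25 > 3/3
False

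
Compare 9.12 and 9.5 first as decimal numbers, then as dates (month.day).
As decimals: 9.12 < 9.5. As dates: 9/12 is later than 9/5 (day 12 > day 5).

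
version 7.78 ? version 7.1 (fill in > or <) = >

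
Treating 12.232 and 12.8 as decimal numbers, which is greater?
12.8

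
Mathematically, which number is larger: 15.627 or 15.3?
15.627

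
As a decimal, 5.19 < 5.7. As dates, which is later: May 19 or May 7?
May 19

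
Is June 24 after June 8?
Yes. Day 24 comes after day 8 in June — this is a date comparison, not a decimal one (the decimal 6.24 would be smaller than 6.8).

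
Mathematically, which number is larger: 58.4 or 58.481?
58.481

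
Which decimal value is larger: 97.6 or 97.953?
97.953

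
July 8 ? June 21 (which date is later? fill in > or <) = >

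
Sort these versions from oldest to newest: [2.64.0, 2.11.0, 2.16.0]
[2.11.0, 2.16.0, 2.64.0]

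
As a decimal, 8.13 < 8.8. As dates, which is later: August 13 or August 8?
August 13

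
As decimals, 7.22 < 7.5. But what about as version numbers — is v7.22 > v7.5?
True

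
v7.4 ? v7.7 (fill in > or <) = <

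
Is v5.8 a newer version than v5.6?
Yes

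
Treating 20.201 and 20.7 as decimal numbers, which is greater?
20.7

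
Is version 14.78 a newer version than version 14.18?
Yes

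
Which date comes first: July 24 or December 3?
July 24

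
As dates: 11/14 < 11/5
False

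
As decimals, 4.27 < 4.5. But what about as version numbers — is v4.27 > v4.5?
True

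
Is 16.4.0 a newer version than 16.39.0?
No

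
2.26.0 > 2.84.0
False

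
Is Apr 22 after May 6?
No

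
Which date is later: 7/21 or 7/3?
7/21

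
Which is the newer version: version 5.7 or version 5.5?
version 5.7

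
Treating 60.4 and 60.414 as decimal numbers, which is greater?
60.414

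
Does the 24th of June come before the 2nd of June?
No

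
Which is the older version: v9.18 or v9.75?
v9.18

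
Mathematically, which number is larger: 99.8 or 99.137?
99.8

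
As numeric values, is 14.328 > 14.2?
True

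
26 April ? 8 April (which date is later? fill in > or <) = >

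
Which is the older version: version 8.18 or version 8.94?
version 8.18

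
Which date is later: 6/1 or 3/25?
6/1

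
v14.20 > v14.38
False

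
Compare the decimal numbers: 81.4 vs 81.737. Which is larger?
81.737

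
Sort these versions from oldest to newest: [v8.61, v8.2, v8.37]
[v8.2, v8.37, v8.61]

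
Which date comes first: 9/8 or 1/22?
1/22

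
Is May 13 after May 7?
Yes. Day 13 comes after day 7 in May — this is a date comparison, not a decimal one (the decimal 5.13 would be smaller than 5.7).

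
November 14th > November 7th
True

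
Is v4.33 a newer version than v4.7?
Yes. Version numbers are compared segment by segment as integers, not as decimals: minor version 33 > 7, so v4.33 > v4.7 (even though the decimal 4.33 < 4.7).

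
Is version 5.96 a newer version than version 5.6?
Yes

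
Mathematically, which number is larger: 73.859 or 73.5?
73.859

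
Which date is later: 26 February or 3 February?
26 February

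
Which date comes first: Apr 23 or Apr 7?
Apr 7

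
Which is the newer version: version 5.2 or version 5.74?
version 5.74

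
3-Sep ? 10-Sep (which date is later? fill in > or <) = <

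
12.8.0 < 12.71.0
True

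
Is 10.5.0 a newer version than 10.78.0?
No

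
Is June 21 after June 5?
Yes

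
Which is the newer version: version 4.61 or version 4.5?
version 4.61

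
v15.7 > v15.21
False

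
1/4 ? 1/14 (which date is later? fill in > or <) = <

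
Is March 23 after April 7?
No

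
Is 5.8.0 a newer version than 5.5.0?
Yes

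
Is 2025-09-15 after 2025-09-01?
Yes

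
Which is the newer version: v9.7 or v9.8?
v9.8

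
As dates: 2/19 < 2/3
False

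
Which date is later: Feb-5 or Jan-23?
Feb-5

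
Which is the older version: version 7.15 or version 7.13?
version 7.13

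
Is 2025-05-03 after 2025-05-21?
No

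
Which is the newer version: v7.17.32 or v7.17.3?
v7.17.32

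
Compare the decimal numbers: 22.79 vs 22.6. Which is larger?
22.79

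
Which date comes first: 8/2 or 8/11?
8/2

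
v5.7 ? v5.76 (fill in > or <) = <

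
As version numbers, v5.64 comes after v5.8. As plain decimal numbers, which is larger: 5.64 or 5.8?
5.8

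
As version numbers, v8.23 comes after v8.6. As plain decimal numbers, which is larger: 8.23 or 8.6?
8.6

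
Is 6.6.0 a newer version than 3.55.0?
Yes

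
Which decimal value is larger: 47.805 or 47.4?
47.805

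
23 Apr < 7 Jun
True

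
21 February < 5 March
True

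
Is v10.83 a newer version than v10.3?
Yes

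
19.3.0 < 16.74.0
False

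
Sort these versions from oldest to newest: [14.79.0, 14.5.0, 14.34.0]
[14.5.0, 14.34.0, 14.79.0]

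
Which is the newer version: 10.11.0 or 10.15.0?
10.15.0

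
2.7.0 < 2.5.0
False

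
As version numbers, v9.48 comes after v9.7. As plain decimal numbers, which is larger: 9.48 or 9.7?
9.7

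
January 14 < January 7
False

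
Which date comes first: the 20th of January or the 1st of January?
the 1st of January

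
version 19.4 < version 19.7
True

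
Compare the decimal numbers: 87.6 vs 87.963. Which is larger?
87.963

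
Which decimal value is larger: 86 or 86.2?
86.2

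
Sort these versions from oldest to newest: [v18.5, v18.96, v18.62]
[v18.5, v18.62, v18.96]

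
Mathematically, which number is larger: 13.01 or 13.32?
13.32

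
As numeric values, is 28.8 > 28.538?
True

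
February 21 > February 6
True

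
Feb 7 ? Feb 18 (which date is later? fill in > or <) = <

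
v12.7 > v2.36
True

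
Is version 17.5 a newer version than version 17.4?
Yes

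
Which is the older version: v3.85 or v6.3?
v3.85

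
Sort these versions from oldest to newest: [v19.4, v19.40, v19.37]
[v19.4, v19.37, v19.40]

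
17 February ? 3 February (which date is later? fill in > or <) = >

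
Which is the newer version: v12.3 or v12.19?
v12.19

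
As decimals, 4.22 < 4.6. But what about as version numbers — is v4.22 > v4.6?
True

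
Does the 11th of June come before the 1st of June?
No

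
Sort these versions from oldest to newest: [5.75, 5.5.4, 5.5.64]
[5.5.4, 5.5.64, 5.75]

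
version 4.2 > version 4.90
False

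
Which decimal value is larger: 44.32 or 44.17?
44.32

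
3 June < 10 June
True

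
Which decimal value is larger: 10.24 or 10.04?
10.24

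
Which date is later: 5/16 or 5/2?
5/16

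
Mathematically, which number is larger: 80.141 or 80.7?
80.7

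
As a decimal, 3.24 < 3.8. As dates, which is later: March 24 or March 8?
March 24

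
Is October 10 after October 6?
Yes. Day 10 comes after day 6 in October — this is a date comparison, not a decimal one (the decimal 10.10 would be smaller than 10.6).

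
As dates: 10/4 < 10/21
True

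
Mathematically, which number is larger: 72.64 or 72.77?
72.77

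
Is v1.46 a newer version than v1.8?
Yes. Version numbers are compared segment by segment as integers, not as decimals: minor version 46 > 8, so v1.46 > v1.8 (even though the decimal 1.46 < 1.8).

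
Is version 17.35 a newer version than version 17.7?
Yes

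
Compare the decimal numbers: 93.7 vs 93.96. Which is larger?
93.96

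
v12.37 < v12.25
False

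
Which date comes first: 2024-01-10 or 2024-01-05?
2024-01-05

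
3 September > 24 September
False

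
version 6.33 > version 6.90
False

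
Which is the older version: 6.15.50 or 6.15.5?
6.15.5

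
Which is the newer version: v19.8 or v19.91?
v19.91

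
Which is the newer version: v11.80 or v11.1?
v11.80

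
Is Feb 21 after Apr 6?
No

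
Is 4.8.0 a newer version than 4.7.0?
Yes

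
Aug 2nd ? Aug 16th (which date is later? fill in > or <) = <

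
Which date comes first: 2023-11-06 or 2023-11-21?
2023-11-06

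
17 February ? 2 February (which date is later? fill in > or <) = >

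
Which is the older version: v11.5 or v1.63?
v1.63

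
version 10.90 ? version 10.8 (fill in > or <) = >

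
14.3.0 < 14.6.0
True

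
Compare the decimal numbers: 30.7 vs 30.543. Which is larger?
30.7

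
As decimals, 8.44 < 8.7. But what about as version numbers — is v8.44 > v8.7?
True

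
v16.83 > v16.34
True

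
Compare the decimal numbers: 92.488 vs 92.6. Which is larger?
92.6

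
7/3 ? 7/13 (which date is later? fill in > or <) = <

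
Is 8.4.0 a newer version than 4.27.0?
Yes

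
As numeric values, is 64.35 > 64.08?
True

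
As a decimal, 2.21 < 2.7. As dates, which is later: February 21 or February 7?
February 21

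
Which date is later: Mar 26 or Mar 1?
Mar 26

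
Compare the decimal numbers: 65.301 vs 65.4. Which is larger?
65.4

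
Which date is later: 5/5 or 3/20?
5/5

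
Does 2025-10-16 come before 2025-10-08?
No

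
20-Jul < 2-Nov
True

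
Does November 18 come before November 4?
No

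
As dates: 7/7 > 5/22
True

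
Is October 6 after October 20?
No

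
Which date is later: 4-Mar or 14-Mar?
14-Mar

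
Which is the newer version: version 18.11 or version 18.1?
version 18.11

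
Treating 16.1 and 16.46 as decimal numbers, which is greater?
16.46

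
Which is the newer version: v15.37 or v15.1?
v15.37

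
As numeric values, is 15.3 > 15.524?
False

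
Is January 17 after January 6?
Yes. Day 17 comes after day 6 in January — this is a date comparison, not a decimal one (the decimal 1.17 would be smaller than 1.6).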